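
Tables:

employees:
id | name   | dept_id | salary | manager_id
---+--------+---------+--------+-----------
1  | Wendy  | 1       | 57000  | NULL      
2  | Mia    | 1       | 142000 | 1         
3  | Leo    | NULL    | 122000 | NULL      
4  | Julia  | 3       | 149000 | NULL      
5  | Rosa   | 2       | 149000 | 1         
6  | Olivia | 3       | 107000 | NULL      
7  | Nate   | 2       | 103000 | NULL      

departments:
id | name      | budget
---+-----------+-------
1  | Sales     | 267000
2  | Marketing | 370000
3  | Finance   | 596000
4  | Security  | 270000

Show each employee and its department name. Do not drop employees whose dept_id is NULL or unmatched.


LEFT JOIN keeps every row from employees (the left table); where dept_id has no match in departments, the department columns become NULL. Walk through each employee:
  - employee 1 (Wendy): dept_id=1 -> matches Sales
  - employee 2 (Mia): dept_id=1 -> matches Sales
  - employee 3 (Leo): dept_id=NULL, no match -> kept with NULL
  - employee 4 (Julia): dept_id=3 -> matches Finance
  - employee 5 (Rosa): dept_id=2 -> matches Marketing
  - employee 6 (Olivia): dept_id=3 -> matches Finance
  - employee 7 (Nate): dept_id=2 -> matches Marketing
All 7 rows appear; 1 has NULL department.

SQL:
SELECT a.name, b.name AS department
FROM employees a
LEFT JOIN departments b ON a.dept_id = b.id

Result:
name   | department
-------+-----------
Wendy  | Sales     
Mia    | Sales     
Leo    | NULL      
Julia  | Finance   
Rosa   | Marketing 
Olivia | Finance   
Nate   | Marketing 


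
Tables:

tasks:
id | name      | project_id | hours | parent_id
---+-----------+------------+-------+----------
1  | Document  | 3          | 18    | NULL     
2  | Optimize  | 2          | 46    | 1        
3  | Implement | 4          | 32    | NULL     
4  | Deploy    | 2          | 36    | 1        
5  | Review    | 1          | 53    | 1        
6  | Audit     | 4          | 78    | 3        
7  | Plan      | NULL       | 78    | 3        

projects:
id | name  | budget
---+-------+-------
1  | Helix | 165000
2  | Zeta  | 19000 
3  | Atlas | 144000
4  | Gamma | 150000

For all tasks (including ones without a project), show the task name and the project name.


LEFT JOIN keeps every row from tasks (the left table); where project_id has no match in projects, the project columns become NULL. Walk through each task:
  - task 1 (Document): project_id=3 -> matches Atlas
  - task 2 (Optimize): project_id=2 -> matches Zeta
  - task 3 (Implement): project_id=4 -> matches Gamma
  - task 4 (Deploy): project_id=2 -> matches Zeta
  - task 5 (Review): project_id=1 -> matches Helix
  - task 6 (Audit): project_id=4 -> matches Gamma
  - task 7 (Plan): project_id=NULL, no match -> kept with NULL
All 7 rows appear; 1 has NULL project.

SQL:
SELECT a.name, b.name AS project
FROM tasks a
LEFT JOIN projects b ON a.project_id = b.id

Result:
name      | project
----------+--------
Document  | Atlas  
Optimize  | Zeta   
Implement | Gamma  
Deploy    | Zeta   
Review    | Helix  
Audit     | Gamma  
Plan      | NULL   


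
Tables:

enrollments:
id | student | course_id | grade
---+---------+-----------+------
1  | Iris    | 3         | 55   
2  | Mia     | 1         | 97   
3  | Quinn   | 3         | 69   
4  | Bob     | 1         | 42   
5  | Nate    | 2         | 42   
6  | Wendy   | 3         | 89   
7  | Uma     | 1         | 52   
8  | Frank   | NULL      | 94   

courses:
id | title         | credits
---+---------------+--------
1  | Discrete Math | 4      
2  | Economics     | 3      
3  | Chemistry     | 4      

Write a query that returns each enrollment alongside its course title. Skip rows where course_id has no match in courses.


INNER JOIN keeps only enrollments rows whose course_id matches an id in courses. Walk through each enrollment:
  - enrollment 1 (Iris): course_id=3 -> matches Chemistry
  - enrollment 2 (Mia): course_id=1 -> matches Discrete Math
  - enrollment 3 (Quinn): course_id=3 -> matches Chemistry
  - enrollment 4 (Bob): course_id=1 -> matches Discrete Math
  - enrollment 5 (Nate): course_id=2 -> matches Economics
  - enrollment 6 (Wendy): course_id=3 -> matches Chemistry
  - enrollment 7 (Uma): course_id=1 -> matches Discrete Math
  - enrollment 8 (Frank): course_id=NULL, no match -> dropped
So 1 of 8 rows is dropped.

SQL:
SELECT a.student, b.title AS course
FROM enrollments a
INNER JOIN courses b ON a.course_id = b.id

Result:
student | course       
--------+--------------
Iris    | Chemistry    
Mia     | Discrete Math
Quinn   | Chemistry    
Bob     | Discrete Math
Nate    | Economics    
Wendy   | Chemistry    
Uma     | Discrete Math


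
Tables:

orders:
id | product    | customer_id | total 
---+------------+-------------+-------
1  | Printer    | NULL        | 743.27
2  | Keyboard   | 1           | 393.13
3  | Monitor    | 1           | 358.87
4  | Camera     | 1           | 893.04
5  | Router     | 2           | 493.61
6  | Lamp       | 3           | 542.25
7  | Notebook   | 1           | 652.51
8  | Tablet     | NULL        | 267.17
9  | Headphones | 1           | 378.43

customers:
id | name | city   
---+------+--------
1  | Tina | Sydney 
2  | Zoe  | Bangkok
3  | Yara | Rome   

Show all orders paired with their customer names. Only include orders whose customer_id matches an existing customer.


INNER JOIN keeps only orders rows whose customer_id matches an id in customers. Walk through each order:
  - order 1 (Printer): customer_id=NULL, no match -> dropped
  - order 2 (Keyboard): customer_id=1 -> matches Tina
  - order 3 (Monitor): customer_id=1 -> matches Tina
  - order 4 (Camera): customer_id=1 -> matches Tina
  - order 5 (Router): customer_id=2 -> matches Zoe
  - order 6 (Lamp): customer_id=3 -> matches Yara
  - order 7 (Notebook): customer_id=1 -> matches Tina
  - order 8 (Tablet): customer_id=NULL, no match -> dropped
  - order 9 (Headphones): customer_id=1 -> matches Tina
So 2 of 9 rows are dropped.

SQL:
SELECT a.product, b.name AS customer
FROM orders a
INNER JOIN customers b ON a.customer_id = b.id

Result:
product    | customer
-----------+---------
Keyboard   | Tina    
Monitor    | Tina    
Camera     | Tina    
Router     | Zoe     
Lamp       | Yara    
Notebook   | Tina    
Headphones | Tina    


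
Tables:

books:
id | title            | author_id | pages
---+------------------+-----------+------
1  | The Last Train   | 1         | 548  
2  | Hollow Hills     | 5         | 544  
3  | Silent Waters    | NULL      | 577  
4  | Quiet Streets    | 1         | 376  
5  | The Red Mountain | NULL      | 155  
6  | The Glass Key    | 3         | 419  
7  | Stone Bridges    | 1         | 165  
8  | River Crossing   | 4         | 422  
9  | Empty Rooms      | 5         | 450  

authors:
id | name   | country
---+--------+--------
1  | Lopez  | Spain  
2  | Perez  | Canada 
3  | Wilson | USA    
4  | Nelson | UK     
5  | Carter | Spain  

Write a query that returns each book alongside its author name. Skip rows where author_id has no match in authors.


INNER JOIN keeps only books rows whose author_id matches an id in authors. Walk through each book:
  - book 1 (The Last Train): author_id=1 -> matches Lopez
  - book 2 (Hollow Hills): author_id=5 -> matches Carter
  - book 3 (Silent Waters): author_id=NULL, no match -> dropped
  - book 4 (Quiet Streets): author_id=1 -> matches Lopez
  - book 5 (The Red Mountain): author_id=NULL, no match -> dropped
  - book 6 (The Glass Key): author_id=3 -> matches Wilson
  - book 7 (Stone Bridges): author_id=1 -> matches Lopez
  - book 8 (River Crossing): author_id=4 -> matches Nelson
  - book 9 (Empty Rooms): author_id=5 -> matches Carter
So 2 of 9 rows are dropped.

SQL:
SELECT a.title, b.name AS author
FROM books a
INNER JOIN authors b ON a.author_id = b.id

Result:
title          | author
---------------+-------
The Last Train | Lopez 
Hollow Hills   | Carter
Quiet Streets  | Lopez 
The Glass Key  | Wilson
Stone Bridges  | Lopez 
River Crossing | Nelson
Empty Rooms    | Carter


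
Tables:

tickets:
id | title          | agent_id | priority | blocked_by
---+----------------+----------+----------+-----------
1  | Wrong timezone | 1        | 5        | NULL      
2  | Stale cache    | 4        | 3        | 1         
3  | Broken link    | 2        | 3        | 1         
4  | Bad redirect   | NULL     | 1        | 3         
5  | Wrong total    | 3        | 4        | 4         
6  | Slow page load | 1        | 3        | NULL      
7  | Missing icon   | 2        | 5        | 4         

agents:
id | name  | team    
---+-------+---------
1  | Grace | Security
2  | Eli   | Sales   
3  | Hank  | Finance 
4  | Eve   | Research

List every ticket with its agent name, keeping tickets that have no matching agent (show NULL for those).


LEFT JOIN keeps every row from tickets (the left table); where agent_id has no match in agents, the agent columns become NULL. Walk through each ticket:
  - ticket 1 (Wrong timezone): agent_id=1 -> matches Grace
  - ticket 2 (Stale cache): agent_id=4 -> matches Eve
  - ticket 3 (Broken link): agent_id=2 -> matches Eli
  - ticket 4 (Bad redirect): agent_id=NULL, no match -> kept with NULL
  - ticket 5 (Wrong total): agent_id=3 -> matches Hank
  - ticket 6 (Slow page load): agent_id=1 -> matches Grace
  - ticket 7 (Missing icon): agent_id=2 -> matches Eli
All 7 rows appear; 1 has NULL agent.

SQL:
SELECT a.title, b.name AS agent
FROM tickets a
LEFT JOIN agents b ON a.agent_id = b.id

Result:
title          | agent
---------------+------
Wrong timezone | Grace
Stale cache    | Eve  
Broken link    | Eli  
Bad redirect   | NULL 
Wrong total    | Hank 
Slow page load | Grace
Missing icon   | Eli  


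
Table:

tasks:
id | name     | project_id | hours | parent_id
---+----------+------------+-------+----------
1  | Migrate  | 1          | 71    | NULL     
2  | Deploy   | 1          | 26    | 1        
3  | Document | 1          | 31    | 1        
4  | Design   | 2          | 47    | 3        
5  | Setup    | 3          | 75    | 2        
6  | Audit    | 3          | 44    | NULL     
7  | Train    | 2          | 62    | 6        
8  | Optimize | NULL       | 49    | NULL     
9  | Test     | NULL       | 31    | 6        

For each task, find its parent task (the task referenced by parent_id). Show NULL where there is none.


This is a self-join: tasks is joined to a second copy of itself, matching each row's parent_id to another row's id. Use LEFT JOIN so rows with parent_id=NULL are kept.
  - task 1 (Migrate): parent_id=NULL -> NULL
  - task 2 (Deploy): parent_id=1 -> Migrate
  - task 3 (Document): parent_id=1 -> Migrate
  - task 4 (Design): parent_id=3 -> Document
  - task 5 (Setup): parent_id=2 -> Deploy
  - task 6 (Audit): parent_id=NULL -> NULL
  - task 7 (Train): parent_id=6 -> Audit
  - task 8 (Optimize): parent_id=NULL -> NULL
  - task 9 (Test): parent_id=6 -> Audit

SQL:
SELECT a.name AS item, b.name AS parent
FROM tasks a
LEFT JOIN tasks b ON a.parent_id = b.id

Result:
item     | parent  
---------+---------
Migrate  | NULL    
Deploy   | Migrate 
Document | Migrate 
Design   | Document
Setup    | Deploy  
Audit    | NULL    
Train    | Audit   
Optimize | NULL    
Test     | Audit   


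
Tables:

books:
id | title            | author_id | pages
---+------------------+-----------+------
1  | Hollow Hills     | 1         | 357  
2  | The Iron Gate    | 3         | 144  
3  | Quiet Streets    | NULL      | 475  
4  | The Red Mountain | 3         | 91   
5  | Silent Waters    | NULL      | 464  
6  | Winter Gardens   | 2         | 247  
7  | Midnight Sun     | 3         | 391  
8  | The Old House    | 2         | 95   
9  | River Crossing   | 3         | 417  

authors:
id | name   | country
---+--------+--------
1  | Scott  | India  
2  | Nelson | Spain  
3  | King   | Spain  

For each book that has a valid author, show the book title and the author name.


INNER JOIN keeps only books rows whose author_id matches an id in authors. Walk through each book:
  - book 1 (Hollow Hills): author_id=1 -> matches Scott
  - book 2 (The Iron Gate): author_id=3 -> matches King
  - book 3 (Quiet Streets): author_id=NULL, no match -> dropped
  - book 4 (The Red Mountain): author_id=3 -> matches King
  - book 5 (Silent Waters): author_id=NULL, no match -> dropped
  - book 6 (Winter Gardens): author_id=2 -> matches Nelson
  - book 7 (Midnight Sun): author_id=3 -> matches King
  - book 8 (The Old House): author_id=2 -> matches Nelson
  - book 9 (River Crossing): author_id=3 -> matches King
So 2 of 9 rows are dropped.

SQL:
SELECT a.title, b.name AS author
FROM books a
INNER JOIN authors b ON a.author_id = b.id

Result:
title            | author
-----------------+-------
Hollow Hills     | Scott 
The Iron Gate    | King  
The Red Mountain | King  
Winter Gardens   | Nelson
Midnight Sun     | King  
The Old House    | Nelson
River Crossing   | King  


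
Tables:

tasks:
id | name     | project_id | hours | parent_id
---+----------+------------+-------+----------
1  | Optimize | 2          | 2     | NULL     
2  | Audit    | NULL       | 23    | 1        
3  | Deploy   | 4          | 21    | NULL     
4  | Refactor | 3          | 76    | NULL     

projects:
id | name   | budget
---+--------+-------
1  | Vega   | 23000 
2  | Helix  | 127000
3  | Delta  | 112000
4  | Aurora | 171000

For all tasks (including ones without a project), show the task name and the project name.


LEFT JOIN keeps every row from tasks (the left table); where project_id has no match in projects, the project columns become NULL. Walk through each task:
  - task 1 (Optimize): project_id=2 -> matches Helix
  - task 2 (Audit): project_id=NULL, no match -> kept with NULL
  - task 3 (Deploy): project_id=4 -> matches Aurora
  - task 4 (Refactor): project_id=3 -> matches Delta
All 4 rows appear; 1 has NULL project.

SQL:
SELECT a.name, b.name AS project
FROM tasks a
LEFT JOIN projects b ON a.project_id = b.id

Result:
name     | project
---------+--------
Optimize | Helix  
Audit    | NULL   
Deploy   | Aurora 
Refactor | Delta  


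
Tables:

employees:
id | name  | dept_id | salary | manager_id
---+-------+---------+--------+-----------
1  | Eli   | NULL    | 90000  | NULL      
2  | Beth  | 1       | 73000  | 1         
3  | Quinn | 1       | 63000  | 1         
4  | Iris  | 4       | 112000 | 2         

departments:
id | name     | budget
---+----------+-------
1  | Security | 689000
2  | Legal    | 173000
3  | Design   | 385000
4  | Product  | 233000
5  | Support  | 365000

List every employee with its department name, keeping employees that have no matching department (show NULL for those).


LEFT JOIN keeps every row from employees (the left table); where dept_id has no match in departments, the department columns become NULL. Walk through each employee:
  - employee 1 (Eli): dept_id=NULL, no match -> kept with NULL
  - employee 2 (Beth): dept_id=1 -> matches Security
  - employee 3 (Quinn): dept_id=1 -> matches Security
  - employee 4 (Iris): dept_id=4 -> matches Product
All 4 rows appear; 1 has NULL department.

SQL:
SELECT a.name, b.name AS department
FROM employees a
LEFT JOIN departments b ON a.dept_id = b.id

Result:
name  | department
------+-----------
Eli   | NULL      
Beth  | Security  
Quinn | Security  
Iris  | Product   


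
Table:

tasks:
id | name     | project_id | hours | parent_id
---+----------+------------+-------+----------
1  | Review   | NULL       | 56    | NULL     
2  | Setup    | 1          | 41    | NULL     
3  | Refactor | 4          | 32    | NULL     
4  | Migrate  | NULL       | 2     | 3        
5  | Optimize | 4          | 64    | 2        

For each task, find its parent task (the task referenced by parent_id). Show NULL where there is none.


This is a self-join: tasks is joined to a second copy of itself, matching each row's parent_id to another row's id. Use LEFT JOIN so rows with parent_id=NULL are kept.
  - task 1 (Review): parent_id=NULL -> NULL
  - task 2 (Setup): parent_id=NULL -> NULL
  - task 3 (Refactor): parent_id=NULL -> NULL
  - task 4 (Migrate): parent_id=3 -> Refactor
  - task 5 (Optimize): parent_id=2 -> Setup

SQL:
SELECT a.name AS item, b.name AS parent
FROM tasks a
LEFT JOIN tasks b ON a.parent_id = b.id

Result:
item     | parent  
---------+---------
Review   | NULL    
Setup    | NULL    
Refactor | NULL    
Migrate  | Refactor
Optimize | Setup   


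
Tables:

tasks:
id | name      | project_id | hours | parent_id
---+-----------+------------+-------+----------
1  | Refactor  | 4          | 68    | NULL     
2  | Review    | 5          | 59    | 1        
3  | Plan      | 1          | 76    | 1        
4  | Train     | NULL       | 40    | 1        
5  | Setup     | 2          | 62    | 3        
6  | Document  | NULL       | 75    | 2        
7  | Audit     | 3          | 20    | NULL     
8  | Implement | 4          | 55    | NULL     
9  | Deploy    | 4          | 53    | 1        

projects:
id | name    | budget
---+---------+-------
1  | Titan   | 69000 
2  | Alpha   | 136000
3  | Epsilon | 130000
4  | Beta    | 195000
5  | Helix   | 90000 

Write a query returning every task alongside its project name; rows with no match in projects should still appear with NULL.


LEFT JOIN keeps every row from tasks (the left table); where project_id has no match in projects, the project columns become NULL. Walk through each task:
  - task 1 (Refactor): project_id=4 -> matches Beta
  - task 2 (Review): project_id=5 -> matches Helix
  - task 3 (Plan): project_id=1 -> matches Titan
  - task 4 (Train): project_id=NULL, no match -> kept with NULL
  - task 5 (Setup): project_id=2 -> matches Alpha
  - task 6 (Document): project_id=NULL, no match -> kept with NULL
  - task 7 (Audit): project_id=3 -> matches Epsilon
  - task 8 (Implement): project_id=4 -> matches Beta
  - task 9 (Deploy): project_id=4 -> matches Beta
All 9 rows appear; 2 have NULL project.

SQL:
SELECT a.name, b.name AS project
FROM tasks a
LEFT JOIN projects b ON a.project_id = b.id

Result:
name      | project
----------+--------
Refactor  | Beta   
Review    | Helix  
Plan      | Titan  
Train     | NULL   
Setup     | Alpha  
Document  | NULL   
Audit     | Epsilon
Implement | Beta   
Deploy    | Beta   


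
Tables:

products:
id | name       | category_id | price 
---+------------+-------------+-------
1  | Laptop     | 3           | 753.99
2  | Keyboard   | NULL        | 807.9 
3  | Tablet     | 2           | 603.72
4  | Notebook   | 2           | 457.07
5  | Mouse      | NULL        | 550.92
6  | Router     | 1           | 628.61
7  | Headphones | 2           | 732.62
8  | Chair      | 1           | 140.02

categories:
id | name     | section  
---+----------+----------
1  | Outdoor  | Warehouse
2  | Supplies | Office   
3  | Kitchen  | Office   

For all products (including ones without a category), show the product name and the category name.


LEFT JOIN keeps every row from products (the left table); where category_id has no match in categories, the category columns become NULL. Walk through each product:
  - product 1 (Laptop): category_id=3 -> matches Kitchen
  - product 2 (Keyboard): category_id=NULL, no match -> kept with NULL
  - product 3 (Tablet): category_id=2 -> matches Supplies
  - product 4 (Notebook): category_id=2 -> matches Supplies
  - product 5 (Mouse): category_id=NULL, no match -> kept with NULL
  - product 6 (Router): category_id=1 -> matches Outdoor
  - product 7 (Headphones): category_id=2 -> matches Supplies
  - product 8 (Chair): category_id=1 -> matches Outdoor
All 8 rows appear; 2 have NULL category.

SQL:
SELECT a.name, b.name AS category
FROM products a
LEFT JOIN categories b ON a.category_id = b.id

Result:
name       | category
-----------+---------
Laptop     | Kitchen 
Keyboard   | NULL    
Tablet     | Supplies
Notebook   | Supplies
Mouse      | NULL    
Router     | Outdoor 
Headphones | Supplies
Chair      | Outdoor 


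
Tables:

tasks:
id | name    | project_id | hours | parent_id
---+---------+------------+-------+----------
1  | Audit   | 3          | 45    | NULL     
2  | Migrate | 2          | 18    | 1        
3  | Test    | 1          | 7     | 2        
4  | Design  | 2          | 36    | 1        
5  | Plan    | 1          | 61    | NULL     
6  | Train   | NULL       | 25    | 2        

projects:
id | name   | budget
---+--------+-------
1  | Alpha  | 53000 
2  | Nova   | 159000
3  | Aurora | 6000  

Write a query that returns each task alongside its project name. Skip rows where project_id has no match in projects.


INNER JOIN keeps only tasks rows whose project_id matches an id in projects. Walk through each task:
  - task 1 (Audit): project_id=3 -> matches Aurora
  - task 2 (Migrate): project_id=2 -> matches Nova
  - task 3 (Test): project_id=1 -> matches Alpha
  - task 4 (Design): project_id=2 -> matches Nova
  - task 5 (Plan): project_id=1 -> matches Alpha
  - task 6 (Train): project_id=NULL, no match -> dropped
So 1 of 6 rows is dropped.

SQL:
SELECT a.name, b.name AS project
FROM tasks a
INNER JOIN projects b ON a.project_id = b.id

Result:
name    | project
--------+--------
Audit   | Aurora 
Migrate | Nova   
Test    | Alpha  
Design  | Nova   
Plan    | Alpha  


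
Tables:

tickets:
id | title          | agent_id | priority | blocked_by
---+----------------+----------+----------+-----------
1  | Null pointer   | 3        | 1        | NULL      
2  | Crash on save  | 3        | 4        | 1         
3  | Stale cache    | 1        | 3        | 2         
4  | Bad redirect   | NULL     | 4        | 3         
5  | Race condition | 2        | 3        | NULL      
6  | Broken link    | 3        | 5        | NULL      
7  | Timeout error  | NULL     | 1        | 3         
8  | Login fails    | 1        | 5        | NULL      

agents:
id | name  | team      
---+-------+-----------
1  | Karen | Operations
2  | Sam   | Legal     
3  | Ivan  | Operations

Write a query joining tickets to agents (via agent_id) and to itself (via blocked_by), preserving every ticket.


Two LEFT JOINs from the same base table tickets: one to agents via agent_id, one to tickets itself via blocked_by. Both are LEFT so every ticket is preserved.
Match against agents:
  - ticket 1 (Null pointer): agent_id=3 -> matches Ivan
  - ticket 2 (Crash on save): agent_id=3 -> matches Ivan
  - ticket 3 (Stale cache): agent_id=1 -> matches Karen
  - ticket 4 (Bad redirect): agent_id=NULL, no match -> kept with NULL
  - ticket 5 (Race condition): agent_id=2 -> matches Sam
  - ticket 6 (Broken link): agent_id=3 -> matches Ivan
  - ticket 7 (Timeout error): agent_id=NULL, no match -> kept with NULL
  - ticket 8 (Login fails): agent_id=1 -> matches Karen
Match against tickets (self):
  - ticket 1 (Null pointer): blocked_by=NULL -> NULL
  - ticket 2 (Crash on save): blocked_by=1 -> Null pointer
  - ticket 3 (Stale cache): blocked_by=2 -> Crash on save
  - ticket 4 (Bad redirect): blocked_by=3 -> Stale cache
  - ticket 5 (Race condition): blocked_by=NULL -> NULL
  - ticket 6 (Broken link): blocked_by=NULL -> NULL
  - ticket 7 (Timeout error): blocked_by=3 -> Stale cache
  - ticket 8 (Login fails): blocked_by=NULL -> NULL

SQL:
SELECT a.title, b.name AS agent, c.title AS blocked_by
FROM tickets a
LEFT JOIN agents b ON a.agent_id = b.id
LEFT JOIN tickets c ON a.blocked_by = c.id

Result:
title          | agent | blocked_by   
---------------+-------+--------------
Null pointer   | Ivan  | NULL         
Crash on save  | Ivan  | Null pointer 
Stale cache    | Karen | Crash on save
Bad redirect   | NULL  | Stale cache  
Race condition | Sam   | NULL         
Broken link    | Ivan  | NULL         
Timeout error  | NULL  | Stale cache  
Login fails    | Karen | NULL         


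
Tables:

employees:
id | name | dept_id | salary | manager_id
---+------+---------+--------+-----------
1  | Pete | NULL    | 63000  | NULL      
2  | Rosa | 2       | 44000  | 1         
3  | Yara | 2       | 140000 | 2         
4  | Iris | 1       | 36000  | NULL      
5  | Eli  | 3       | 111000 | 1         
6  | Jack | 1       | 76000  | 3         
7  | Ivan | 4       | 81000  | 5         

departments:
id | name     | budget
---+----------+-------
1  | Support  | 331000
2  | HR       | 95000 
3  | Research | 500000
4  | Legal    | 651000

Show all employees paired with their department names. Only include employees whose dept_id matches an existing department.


INNER JOIN keeps only employees rows whose dept_id matches an id in departments. Walk through each employee:
  - employee 1 (Pete): dept_id=NULL, no match -> dropped
  - employee 2 (Rosa): dept_id=2 -> matches HR
  - employee 3 (Yara): dept_id=2 -> matches HR
  - employee 4 (Iris): dept_id=1 -> matches Support
  - employee 5 (Eli): dept_id=3 -> matches Research
  - employee 6 (Jack): dept_id=1 -> matches Support
  - employee 7 (Ivan): dept_id=4 -> matches Legal
So 1 of 7 rows is dropped.

SQL:
SELECT a.name, b.name AS department
FROM employees a
INNER JOIN departments b ON a.dept_id = b.id

Result:
name | department
-----+-----------
Rosa | HR        
Yara | HR        
Iris | Support   
Eli  | Research  
Jack | Support   
Ivan | Legal     


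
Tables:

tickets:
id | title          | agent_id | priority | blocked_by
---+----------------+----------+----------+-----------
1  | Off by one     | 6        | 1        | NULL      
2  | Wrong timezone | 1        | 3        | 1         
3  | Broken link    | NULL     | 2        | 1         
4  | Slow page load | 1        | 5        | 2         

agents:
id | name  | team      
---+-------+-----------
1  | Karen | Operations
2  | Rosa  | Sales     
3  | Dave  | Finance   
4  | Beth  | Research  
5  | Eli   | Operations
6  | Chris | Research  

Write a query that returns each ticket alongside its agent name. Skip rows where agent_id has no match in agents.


INNER JOIN keeps only tickets rows whose agent_id matches an id in agents. Walk through each ticket:
  - ticket 1 (Off by one): agent_id=6 -> matches Chris
  - ticket 2 (Wrong timezone): agent_id=1 -> matches Karen
  - ticket 3 (Broken link): agent_id=NULL, no match -> dropped
  - ticket 4 (Slow page load): agent_id=1 -> matches Karen
So 1 of 4 rows is dropped.

SQL:
SELECT a.title, b.name AS agent
FROM tickets a
INNER JOIN agents b ON a.agent_id = b.id

Result:
title          | agent
---------------+------
Off by one     | Chris
Wrong timezone | Karen
Slow page load | Karen


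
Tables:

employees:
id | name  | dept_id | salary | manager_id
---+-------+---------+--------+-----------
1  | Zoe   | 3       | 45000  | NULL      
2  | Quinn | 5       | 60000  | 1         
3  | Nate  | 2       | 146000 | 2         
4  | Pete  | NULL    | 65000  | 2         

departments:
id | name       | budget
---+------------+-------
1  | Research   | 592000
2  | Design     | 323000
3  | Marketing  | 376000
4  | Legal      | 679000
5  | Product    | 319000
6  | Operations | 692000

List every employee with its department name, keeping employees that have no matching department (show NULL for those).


LEFT JOIN keeps every row from employees (the left table); where dept_id has no match in departments, the department columns become NULL. Walk through each employee:
  - employee 1 (Zoe): dept_id=3 -> matches Marketing
  - employee 2 (Quinn): dept_id=5 -> matches Product
  - employee 3 (Nate): dept_id=2 -> matches Design
  - employee 4 (Pete): dept_id=NULL, no match -> kept with NULL
All 4 rows appear; 1 has NULL department.

SQL:
SELECT a.name, b.name AS department
FROM employees a
LEFT JOIN departments b ON a.dept_id = b.id

Result:
name  | department
------+-----------
Zoe   | Marketing 
Quinn | Product   
Nate  | Design    
Pete  | NULL      


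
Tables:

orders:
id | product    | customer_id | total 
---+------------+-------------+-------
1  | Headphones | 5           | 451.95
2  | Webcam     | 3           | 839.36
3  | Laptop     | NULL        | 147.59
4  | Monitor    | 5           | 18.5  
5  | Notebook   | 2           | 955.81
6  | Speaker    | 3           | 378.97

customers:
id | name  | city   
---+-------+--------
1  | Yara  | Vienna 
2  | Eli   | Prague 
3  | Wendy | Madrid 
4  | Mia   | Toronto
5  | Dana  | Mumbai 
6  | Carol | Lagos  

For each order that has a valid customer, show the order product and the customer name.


INNER JOIN keeps only orders rows whose customer_id matches an id in customers. Walk through each order:
  - order 1 (Headphones): customer_id=5 -> matches Dana
  - order 2 (Webcam): customer_id=3 -> matches Wendy
  - order 3 (Laptop): customer_id=NULL, no match -> dropped
  - order 4 (Monitor): customer_id=5 -> matches Dana
  - order 5 (Notebook): customer_id=2 -> matches Eli
  - order 6 (Speaker): customer_id=3 -> matches Wendy
So 1 of 6 rows is dropped.

SQL:
SELECT a.product, b.name AS customer
FROM orders a
INNER JOIN customers b ON a.customer_id = b.id

Result:
product    | customer
-----------+---------
Headphones | Dana    
Webcam     | Wendy   
Monitor    | Dana    
Notebook   | Eli     
Speaker    | Wendy   


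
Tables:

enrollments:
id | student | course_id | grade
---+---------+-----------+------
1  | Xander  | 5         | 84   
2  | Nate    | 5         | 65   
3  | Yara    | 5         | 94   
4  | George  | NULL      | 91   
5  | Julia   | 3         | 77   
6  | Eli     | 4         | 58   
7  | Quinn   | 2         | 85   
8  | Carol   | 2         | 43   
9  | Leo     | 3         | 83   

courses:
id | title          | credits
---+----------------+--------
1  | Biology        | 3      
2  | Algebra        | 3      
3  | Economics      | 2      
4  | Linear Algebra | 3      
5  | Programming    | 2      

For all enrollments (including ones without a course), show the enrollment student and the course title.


LEFT JOIN keeps every row from enrollments (the left table); where course_id has no match in courses, the course columns become NULL. Walk through each enrollment:
  - enrollment 1 (Xander): course_id=5 -> matches Programming
  - enrollment 2 (Nate): course_id=5 -> matches Programming
  - enrollment 3 (Yara): course_id=5 -> matches Programming
  - enrollment 4 (George): course_id=NULL, no match -> kept with NULL
  - enrollment 5 (Julia): course_id=3 -> matches Economics
  - enrollment 6 (Eli): course_id=4 -> matches Linear Algebra
  - enrollment 7 (Quinn): course_id=2 -> matches Algebra
  - enrollment 8 (Carol): course_id=2 -> matches Algebra
  - enrollment 9 (Leo): course_id=3 -> matches Economics
All 9 rows appear; 1 has NULL course.

SQL:
SELECT a.student, b.title AS course
FROM enrollments a
LEFT JOIN courses b ON a.course_id = b.id

Result:
student | course        
--------+---------------
Xander  | Programming   
Nate    | Programming   
Yara    | Programming   
George  | NULL          
Julia   | Economics     
Eli     | Linear Algebra
Quinn   | Algebra       
Carol   | Algebra       
Leo     | Economics     


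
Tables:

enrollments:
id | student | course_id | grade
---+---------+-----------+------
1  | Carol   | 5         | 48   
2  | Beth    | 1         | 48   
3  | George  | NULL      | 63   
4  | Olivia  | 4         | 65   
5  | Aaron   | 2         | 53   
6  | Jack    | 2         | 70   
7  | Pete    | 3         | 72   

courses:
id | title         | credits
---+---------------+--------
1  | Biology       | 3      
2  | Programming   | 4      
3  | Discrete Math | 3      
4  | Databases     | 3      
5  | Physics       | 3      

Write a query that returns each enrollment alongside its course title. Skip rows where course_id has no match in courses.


INNER JOIN keeps only enrollments rows whose course_id matches an id in courses. Walk through each enrollment:
  - enrollment 1 (Carol): course_id=5 -> matches Physics
  - enrollment 2 (Beth): course_id=1 -> matches Biology
  - enrollment 3 (George): course_id=NULL, no match -> dropped
  - enrollment 4 (Olivia): course_id=4 -> matches Databases
  - enrollment 5 (Aaron): course_id=2 -> matches Programming
  - enrollment 6 (Jack): course_id=2 -> matches Programming
  - enrollment 7 (Pete): course_id=3 -> matches Discrete Math
So 1 of 7 rows is dropped.

SQL:
SELECT a.student, b.title AS course
FROM enrollments a
INNER JOIN courses b ON a.course_id = b.id

Result:
student | course       
--------+--------------
Carol   | Physics      
Beth    | Biology      
Olivia  | Databases    
Aaron   | Programming  
Jack    | Programming  
Pete    | Discrete Math


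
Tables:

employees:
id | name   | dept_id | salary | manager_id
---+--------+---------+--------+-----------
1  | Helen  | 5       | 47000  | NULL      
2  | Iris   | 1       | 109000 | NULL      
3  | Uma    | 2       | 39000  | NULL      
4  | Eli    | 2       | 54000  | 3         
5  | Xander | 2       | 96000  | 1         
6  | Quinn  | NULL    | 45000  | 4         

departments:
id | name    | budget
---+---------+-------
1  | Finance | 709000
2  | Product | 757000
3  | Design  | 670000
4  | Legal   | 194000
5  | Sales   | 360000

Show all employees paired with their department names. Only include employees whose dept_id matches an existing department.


INNER JOIN keeps only employees rows whose dept_id matches an id in departments. Walk through each employee:
  - employee 1 (Helen): dept_id=5 -> matches Sales
  - employee 2 (Iris): dept_id=1 -> matches Finance
  - employee 3 (Uma): dept_id=2 -> matches Product
  - employee 4 (Eli): dept_id=2 -> matches Product
  - employee 5 (Xander): dept_id=2 -> matches Product
  - employee 6 (Quinn): dept_id=NULL, no match -> dropped
So 1 of 6 rows is dropped.

SQL:
SELECT a.name, b.name AS department
FROM employees a
INNER JOIN departments b ON a.dept_id = b.id

Result:
name   | department
-------+-----------
Helen  | Sales     
Iris   | Finance   
Uma    | Product   
Eli    | Product   
Xander | Product   


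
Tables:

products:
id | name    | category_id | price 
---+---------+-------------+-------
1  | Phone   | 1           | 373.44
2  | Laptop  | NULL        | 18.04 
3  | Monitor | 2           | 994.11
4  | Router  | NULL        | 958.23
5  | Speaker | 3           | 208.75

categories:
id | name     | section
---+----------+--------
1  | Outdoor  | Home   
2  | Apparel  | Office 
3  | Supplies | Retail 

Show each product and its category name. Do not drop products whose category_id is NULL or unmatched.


LEFT JOIN keeps every row from products (the left table); where category_id has no match in categories, the category columns become NULL. Walk through each product:
  - product 1 (Phone): category_id=1 -> matches Outdoor
  - product 2 (Laptop): category_id=NULL, no match -> kept with NULL
  - product 3 (Monitor): category_id=2 -> matches Apparel
  - product 4 (Router): category_id=NULL, no match -> kept with NULL
  - product 5 (Speaker): category_id=3 -> matches Supplies
All 5 rows appear; 2 have NULL category.

SQL:
SELECT a.name, b.name AS category
FROM products a
LEFT JOIN categories b ON a.category_id = b.id

Result:
name    | category
--------+---------
Phone   | Outdoor 
Laptop  | NULL    
Monitor | Apparel 
Router  | NULL    
Speaker | Supplies


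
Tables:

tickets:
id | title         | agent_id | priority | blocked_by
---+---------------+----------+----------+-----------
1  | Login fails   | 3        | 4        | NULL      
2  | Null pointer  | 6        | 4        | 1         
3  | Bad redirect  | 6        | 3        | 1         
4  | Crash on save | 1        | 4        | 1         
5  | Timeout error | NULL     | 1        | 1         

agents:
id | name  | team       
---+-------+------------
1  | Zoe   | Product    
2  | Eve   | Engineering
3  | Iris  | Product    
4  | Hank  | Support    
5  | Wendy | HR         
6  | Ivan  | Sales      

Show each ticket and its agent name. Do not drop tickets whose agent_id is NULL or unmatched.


LEFT JOIN keeps every row from tickets (the left table); where agent_id has no match in agents, the agent columns become NULL. Walk through each ticket:
  - ticket 1 (Login fails): agent_id=3 -> matches Iris
  - ticket 2 (Null pointer): agent_id=6 -> matches Ivan
  - ticket 3 (Bad redirect): agent_id=6 -> matches Ivan
  - ticket 4 (Crash on save): agent_id=1 -> matches Zoe
  - ticket 5 (Timeout error): agent_id=NULL, no match -> kept with NULL
All 5 rows appear; 1 has NULL agent.

SQL:
SELECT a.title, b.name AS agent
FROM tickets a
LEFT JOIN agents b ON a.agent_id = b.id

Result:
title         | agent
--------------+------
Login fails   | Iris 
Null pointer  | Ivan 
Bad redirect  | Ivan 
Crash on save | Zoe  
Timeout error | NULL 


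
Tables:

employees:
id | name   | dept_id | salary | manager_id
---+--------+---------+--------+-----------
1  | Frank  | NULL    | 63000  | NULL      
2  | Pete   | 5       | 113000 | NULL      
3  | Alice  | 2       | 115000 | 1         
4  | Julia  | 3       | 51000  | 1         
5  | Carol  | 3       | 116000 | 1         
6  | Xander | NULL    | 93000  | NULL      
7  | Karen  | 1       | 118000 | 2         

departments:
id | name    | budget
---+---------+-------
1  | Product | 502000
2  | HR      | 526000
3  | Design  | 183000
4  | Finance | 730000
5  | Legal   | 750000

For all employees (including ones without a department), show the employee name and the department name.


LEFT JOIN keeps every row from employees (the left table); where dept_id has no match in departments, the department columns become NULL. Walk through each employee:
  - employee 1 (Frank): dept_id=NULL, no match -> kept with NULL
  - employee 2 (Pete): dept_id=5 -> matches Legal
  - employee 3 (Alice): dept_id=2 -> matches HR
  - employee 4 (Julia): dept_id=3 -> matches Design
  - employee 5 (Carol): dept_id=3 -> matches Design
  - employee 6 (Xander): dept_id=NULL, no match -> kept with NULL
  - employee 7 (Karen): dept_id=1 -> matches Product
All 7 rows appear; 2 have NULL department.

SQL:
SELECT a.name, b.name AS department
FROM employees a
LEFT JOIN departments b ON a.dept_id = b.id

Result:
name   | department
-------+-----------
Frank  | NULL      
Pete   | Legal     
Alice  | HR        
Julia  | Design    
Carol  | Design    
Xander | NULL      
Karen  | Product   


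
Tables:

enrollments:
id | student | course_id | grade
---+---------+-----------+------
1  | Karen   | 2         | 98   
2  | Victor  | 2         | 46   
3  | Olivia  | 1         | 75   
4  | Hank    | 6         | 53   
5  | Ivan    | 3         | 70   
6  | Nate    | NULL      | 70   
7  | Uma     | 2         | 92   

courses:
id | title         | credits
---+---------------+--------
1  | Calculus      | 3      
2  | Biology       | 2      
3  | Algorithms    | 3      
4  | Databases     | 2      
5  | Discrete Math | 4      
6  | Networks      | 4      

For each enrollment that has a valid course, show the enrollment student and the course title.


INNER JOIN keeps only enrollments rows whose course_id matches an id in courses. Walk through each enrollment:
  - enrollment 1 (Karen): course_id=2 -> matches Biology
  - enrollment 2 (Victor): course_id=2 -> matches Biology
  - enrollment 3 (Olivia): course_id=1 -> matches Calculus
  - enrollment 4 (Hank): course_id=6 -> matches Networks
  - enrollment 5 (Ivan): course_id=3 -> matches Algorithms
  - enrollment 6 (Nate): course_id=NULL, no match -> dropped
  - enrollment 7 (Uma): course_id=2 -> matches Biology
So 1 of 7 rows is dropped.

SQL:
SELECT a.student, b.title AS course
FROM enrollments a
INNER JOIN courses b ON a.course_id = b.id

Result:
student | course    
--------+-----------
Karen   | Biology   
Victor  | Biology   
Olivia  | Calculus  
Hank    | Networks  
Ivan    | Algorithms
Uma     | Biology   


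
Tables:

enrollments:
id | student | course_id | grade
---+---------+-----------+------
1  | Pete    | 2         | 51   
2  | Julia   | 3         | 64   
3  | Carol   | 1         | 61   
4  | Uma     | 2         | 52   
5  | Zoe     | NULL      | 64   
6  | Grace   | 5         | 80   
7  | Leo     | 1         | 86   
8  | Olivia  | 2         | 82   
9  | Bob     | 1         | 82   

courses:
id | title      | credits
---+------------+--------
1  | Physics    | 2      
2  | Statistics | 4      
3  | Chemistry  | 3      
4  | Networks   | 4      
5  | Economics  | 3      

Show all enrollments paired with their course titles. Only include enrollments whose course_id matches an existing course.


INNER JOIN keeps only enrollments rows whose course_id matches an id in courses. Walk through each enrollment:
  - enrollment 1 (Pete): course_id=2 -> matches Statistics
  - enrollment 2 (Julia): course_id=3 -> matches Chemistry
  - enrollment 3 (Carol): course_id=1 -> matches Physics
  - enrollment 4 (Uma): course_id=2 -> matches Statistics
  - enrollment 5 (Zoe): course_id=NULL, no match -> dropped
  - enrollment 6 (Grace): course_id=5 -> matches Economics
  - enrollment 7 (Leo): course_id=1 -> matches Physics
  - enrollment 8 (Olivia): course_id=2 -> matches Statistics
  - enrollment 9 (Bob): course_id=1 -> matches Physics
So 1 of 9 rows is dropped.

SQL:
SELECT a.student, b.title AS course
FROM enrollments a
INNER JOIN courses b ON a.course_id = b.id

Result:
student | course    
--------+-----------
Pete    | Statistics
Julia   | Chemistry 
Carol   | Physics   
Uma     | Statistics
Grace   | Economics 
Leo     | Physics   
Olivia  | Statistics
Bob     | Physics   
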